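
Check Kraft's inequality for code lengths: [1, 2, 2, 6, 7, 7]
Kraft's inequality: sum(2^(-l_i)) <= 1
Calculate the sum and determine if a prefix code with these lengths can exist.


Sum = 2^(-1) + 2^(-2) + 2^(-2) + 2^(-6) + 2^(-7) + 2^(-7)
    = 0.5 + 0.25 + 0.25 + 0.015625 + 0.0078125 + 0.0078125
    = 132/128 = 1.03125
Since 1.03125 > 1, Kraft's inequality is NOT satisfied.
A prefix code with these lengths CANNOT exist.

Kraft sum = 1.03125. Not satisfied.


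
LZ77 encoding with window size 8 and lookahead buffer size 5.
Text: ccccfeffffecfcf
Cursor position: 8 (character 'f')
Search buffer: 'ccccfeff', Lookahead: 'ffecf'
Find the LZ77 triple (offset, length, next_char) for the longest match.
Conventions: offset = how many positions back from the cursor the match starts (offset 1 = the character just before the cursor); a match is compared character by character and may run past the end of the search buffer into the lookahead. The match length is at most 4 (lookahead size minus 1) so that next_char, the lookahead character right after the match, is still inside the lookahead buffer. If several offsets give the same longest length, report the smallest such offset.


Try each offset into the search buffer:
  offset=1 (pos 7, char 'f'): match length 2
  offset=2 (pos 6, char 'f'): match length 2
  offset=3 (pos 5, char 'e'): match length 0
  offset=4 (pos 4, char 'f'): match length 1
  offset=5 (pos 3, char 'c'): match length 0
  offset=6 (pos 2, char 'c'): match length 0
  offset=7 (pos 1, char 'c'): match length 0
  offset=8 (pos 0, char 'c'): match length 0
Longest match has length 2, found at offsets 1, 2; take the smallest, offset 1.
next_char = character at position 8 + 2 = 10 -> 'e'

Best match: offset=1, length=2 (matching 'ff' starting at position 7)
LZ77 triple: (1, 2, 'e')


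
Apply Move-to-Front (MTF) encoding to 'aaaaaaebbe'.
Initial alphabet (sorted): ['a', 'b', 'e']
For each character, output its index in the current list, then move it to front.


MTF encoding:
'a': index 0 in ['a', 'b', 'e'] -> ['a', 'b', 'e']
'a': index 0 in ['a', 'b', 'e'] -> ['a', 'b', 'e']
'a': index 0 in ['a', 'b', 'e'] -> ['a', 'b', 'e']
'a': index 0 in ['a', 'b', 'e'] -> ['a', 'b', 'e']
'a': index 0 in ['a', 'b', 'e'] -> ['a', 'b', 'e']
'a': index 0 in ['a', 'b', 'e'] -> ['a', 'b', 'e']
'e': index 2 in ['a', 'b', 'e'] -> ['e', 'a', 'b']
'b': index 2 in ['e', 'a', 'b'] -> ['b', 'e', 'a']
'b': index 0 in ['b', 'e', 'a'] -> ['b', 'e', 'a']
'e': index 1 in ['b', 'e', 'a'] -> ['e', 'b', 'a']


Output: [0, 0, 0, 0, 0, 0, 2, 2, 0, 1]


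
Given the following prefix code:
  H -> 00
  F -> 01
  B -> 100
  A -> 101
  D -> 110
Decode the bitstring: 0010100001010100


Decoding step by step:
Bits 00 -> H
Bits 101 -> A
Bits 00 -> H
Bits 00 -> H
Bits 101 -> A
Bits 01 -> F
Bits 00 -> H


Decoded message: HAHHAFH


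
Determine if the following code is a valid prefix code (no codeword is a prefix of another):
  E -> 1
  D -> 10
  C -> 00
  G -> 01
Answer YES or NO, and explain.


Checking each pair (does one codeword prefix another?):
  E='1' vs D='10': prefix -- VIOLATION

NO -- this is NOT a valid prefix code. E (1) is a prefix of D (10).


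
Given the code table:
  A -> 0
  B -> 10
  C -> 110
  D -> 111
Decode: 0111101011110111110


Decoding:
0 -> A
111 -> D
10 -> B
10 -> B
111 -> D
10 -> B
111 -> D
110 -> C


Result: ADBBDBDC


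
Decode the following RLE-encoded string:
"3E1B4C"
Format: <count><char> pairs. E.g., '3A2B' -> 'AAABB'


Expanding each <count><char> pair:
  3E -> 'EEE'
  1B -> 'B'
  4C -> 'CCCC'

Decoded = EEEBCCCC


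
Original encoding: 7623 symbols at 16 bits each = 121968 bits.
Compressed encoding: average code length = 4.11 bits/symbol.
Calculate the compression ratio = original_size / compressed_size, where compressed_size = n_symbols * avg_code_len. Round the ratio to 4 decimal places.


original_size = n_symbols * orig_bits = 7623 * 16 = 121968 bits
compressed_size = n_symbols * avg_code_len = 7623 * 4.11 = 31330.53 bits
ratio = original_size / compressed_size = 121968 / 31330.53 = 3.8929

Compression ratio = 3.8929


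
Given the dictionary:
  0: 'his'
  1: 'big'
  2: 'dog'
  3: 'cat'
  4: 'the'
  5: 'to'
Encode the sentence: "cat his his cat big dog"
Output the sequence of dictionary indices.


Look up each word in the dictionary:
  'cat' -> 3
  'his' -> 0
  'his' -> 0
  'cat' -> 3
  'big' -> 1
  'dog' -> 2

Encoded: [3, 0, 0, 3, 1, 2]


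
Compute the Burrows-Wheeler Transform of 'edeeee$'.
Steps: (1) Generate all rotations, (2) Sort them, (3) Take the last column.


Rotations (sorted):
  0: $edeeee -> last char: e
  1: deeee$e -> last char: e
  2: e$edeee -> last char: e
  3: edeeee$ -> last char: $
  4: ee$edee -> last char: e
  5: eee$ede -> last char: e
  6: eeee$ed -> last char: d


BWT = eee$eed


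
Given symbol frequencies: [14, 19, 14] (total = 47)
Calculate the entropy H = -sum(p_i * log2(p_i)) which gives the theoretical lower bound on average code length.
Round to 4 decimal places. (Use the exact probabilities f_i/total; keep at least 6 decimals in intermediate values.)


Per-symbol terms -p_i * log2(p_i) with p_i = f_i/47:
  p = 14/47 = 0.297872: log2(p) = -1.747234, -p*log2(p) = 0.520453
  p = 19/47 = 0.404255: log2(p) = -1.306661, -p*log2(p) = 0.528225
  p = 14/47 = 0.297872: log2(p) = -1.747234, -p*log2(p) = 0.520453
H = 0.520453 + 0.528225 + 0.520453 = 1.569131

H = 1.5691 bits/symbol


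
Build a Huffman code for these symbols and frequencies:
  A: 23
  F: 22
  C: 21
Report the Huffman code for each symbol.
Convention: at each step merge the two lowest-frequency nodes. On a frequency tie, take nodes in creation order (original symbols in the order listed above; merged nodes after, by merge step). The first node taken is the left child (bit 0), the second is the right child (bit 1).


Huffman tree construction:
Step 1: Merge C(21) + F(22) = 43
Step 2: Merge A(23) + (C+F)(43) = 66
Read each symbol's code off the tree from the root (left child = 0, right child = 1).

Codes:
  A: 0 (length 1)
  F: 11 (length 2)
  C: 10 (length 2)
Average code length: 109/66 = 1.6515 bits/symbol


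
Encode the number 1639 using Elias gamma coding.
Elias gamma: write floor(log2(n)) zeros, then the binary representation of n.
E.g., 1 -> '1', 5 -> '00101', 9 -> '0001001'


num_bits = floor(log2(1639)) + 1 = 11
leading_zeros = num_bits - 1 = 10
binary(1639) = 11001100111

Elias gamma(1639) = '0000000000' + '11001100111' = 000000000011001100111 (21 bits)


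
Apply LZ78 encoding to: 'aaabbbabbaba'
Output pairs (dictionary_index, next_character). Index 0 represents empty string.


LZ78 encoding steps:
Dictionary: {0: ''}
Step 1: w='' (idx 0), next='a' -> output (0, 'a'), add 'a' as idx 1
Step 2: w='a' (idx 1), next='a' -> output (1, 'a'), add 'aa' as idx 2
Step 3: w='' (idx 0), next='b' -> output (0, 'b'), add 'b' as idx 3
Step 4: w='b' (idx 3), next='b' -> output (3, 'b'), add 'bb' as idx 4
Step 5: w='a' (idx 1), next='b' -> output (1, 'b'), add 'ab' as idx 5
Step 6: w='b' (idx 3), next='a' -> output (3, 'a'), add 'ba' as idx 6
Step 7: w='ba' (idx 6), end of input -> output (6, '')


Encoded: [(0, 'a'), (1, 'a'), (0, 'b'), (3, 'b'), (1, 'b'), (3, 'a'), (6, '')]


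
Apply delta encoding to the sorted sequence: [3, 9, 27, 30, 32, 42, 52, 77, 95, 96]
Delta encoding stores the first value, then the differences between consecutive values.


First value: 3
Deltas:
  9 - 3 = 6
  27 - 9 = 18
  30 - 27 = 3
  32 - 30 = 2
  42 - 32 = 10
  52 - 42 = 10
  77 - 52 = 25
  95 - 77 = 18
  96 - 95 = 1


Delta encoded: [3, 6, 18, 3, 2, 10, 10, 25, 18, 1]


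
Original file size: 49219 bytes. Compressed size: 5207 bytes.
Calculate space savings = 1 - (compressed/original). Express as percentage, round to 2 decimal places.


ratio = compressed/original = 5207/49219 = 0.105792
savings = 1 - ratio = 1 - 0.105792 = 0.894208
as a percentage: 0.894208 * 100 = 89.42%

Space savings = 1 - 5207/49219 = 89.42%


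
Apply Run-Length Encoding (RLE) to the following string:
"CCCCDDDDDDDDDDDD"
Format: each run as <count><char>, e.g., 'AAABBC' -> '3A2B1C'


Scanning runs left to right:
  i=0: run of 'C' x 4 -> '4C'
  i=4: run of 'D' x 12 -> '12D'

RLE = 4C12D


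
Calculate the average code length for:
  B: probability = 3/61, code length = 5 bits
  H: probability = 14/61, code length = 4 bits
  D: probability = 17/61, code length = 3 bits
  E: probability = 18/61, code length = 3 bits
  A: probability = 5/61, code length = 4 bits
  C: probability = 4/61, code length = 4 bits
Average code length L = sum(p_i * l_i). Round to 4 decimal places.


Weighted contributions p_i * l_i:
  B: (3/61) * 5 = 15/61
  H: (14/61) * 4 = 56/61
  D: (17/61) * 3 = 51/61
  E: (18/61) * 3 = 54/61
  A: (5/61) * 4 = 20/61
  C: (4/61) * 4 = 16/61
Sum = (15 + 56 + 51 + 54 + 20 + 16)/61 = 212/61

L = 212/61 = 3.4754 bits/symbol


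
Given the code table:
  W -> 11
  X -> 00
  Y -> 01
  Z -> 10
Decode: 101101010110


Decoding:
10 -> Z
11 -> W
01 -> Y
01 -> Y
01 -> Y
10 -> Z


Result: ZWYYYZ


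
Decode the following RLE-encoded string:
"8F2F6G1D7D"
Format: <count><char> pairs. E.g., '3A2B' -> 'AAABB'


Expanding each <count><char> pair:
  8F -> 'FFFFFFFF'
  2F -> 'FF'
  6G -> 'GGGGGG'
  1D -> 'D'
  7D -> 'DDDDDDD'

Decoded = FFFFFFFFFFGGGGGGDDDDDDDD


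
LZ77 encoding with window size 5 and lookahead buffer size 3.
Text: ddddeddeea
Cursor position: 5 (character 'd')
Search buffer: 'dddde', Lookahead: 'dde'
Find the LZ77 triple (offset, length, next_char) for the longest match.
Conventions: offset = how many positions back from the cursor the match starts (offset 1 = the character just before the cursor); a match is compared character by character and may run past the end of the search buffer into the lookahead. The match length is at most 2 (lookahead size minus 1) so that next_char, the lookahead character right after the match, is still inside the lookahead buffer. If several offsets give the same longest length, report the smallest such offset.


Try each offset into the search buffer:
  offset=1 (pos 4, char 'e'): match length 0
  offset=2 (pos 3, char 'd'): match length 1
  offset=3 (pos 2, char 'd'): match length 2
  offset=4 (pos 1, char 'd'): match length 2
  offset=5 (pos 0, char 'd'): match length 2
Longest match has length 2, found at offsets 3, 4, 5; take the smallest, offset 3.
next_char = character at position 5 + 2 = 7 -> 'e'

Best match: offset=3, length=2 (matching 'dd' starting at position 2)
LZ77 triple: (3, 2, 'e')


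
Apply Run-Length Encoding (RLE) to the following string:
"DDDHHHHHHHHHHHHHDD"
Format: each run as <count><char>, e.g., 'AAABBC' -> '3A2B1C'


Scanning runs left to right:
  i=0: run of 'D' x 3 -> '3D'
  i=3: run of 'H' x 13 -> '13H'
  i=16: run of 'D' x 2 -> '2D'

RLE = 3D13H2D


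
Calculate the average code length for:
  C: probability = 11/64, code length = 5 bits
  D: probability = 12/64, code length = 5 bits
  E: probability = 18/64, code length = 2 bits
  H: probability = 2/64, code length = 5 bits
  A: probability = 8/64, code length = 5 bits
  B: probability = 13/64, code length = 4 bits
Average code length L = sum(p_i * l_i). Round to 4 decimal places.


Weighted contributions p_i * l_i:
  C: (11/64) * 5 = 55/64
  D: (12/64) * 5 = 60/64
  E: (18/64) * 2 = 36/64
  H: (2/64) * 5 = 10/64
  A: (8/64) * 5 = 40/64
  B: (13/64) * 4 = 52/64
Sum = (55 + 60 + 36 + 10 + 40 + 52)/64 = 253/64

L = 253/64 = 3.9531 bits/symbol


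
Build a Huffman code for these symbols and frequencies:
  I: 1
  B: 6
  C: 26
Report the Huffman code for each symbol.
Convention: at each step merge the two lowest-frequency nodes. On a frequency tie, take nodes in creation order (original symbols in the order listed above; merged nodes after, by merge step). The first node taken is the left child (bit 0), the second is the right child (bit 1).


Huffman tree construction:
Step 1: Merge I(1) + B(6) = 7
Step 2: Merge (I+B)(7) + C(26) = 33
Read each symbol's code off the tree from the root (left child = 0, right child = 1).

Codes:
  I: 00 (length 2)
  B: 01 (length 2)
  C: 1 (length 1)
Average code length: 40/33 = 1.2121 bits/symbol


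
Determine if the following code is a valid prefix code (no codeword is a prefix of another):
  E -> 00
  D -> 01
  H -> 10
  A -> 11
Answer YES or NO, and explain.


Checking each pair (does one codeword prefix another?):
  E='00' vs D='01': no prefix
  E='00' vs H='10': no prefix
  E='00' vs A='11': no prefix
  D='01' vs E='00': no prefix
  D='01' vs H='10': no prefix
  D='01' vs A='11': no prefix
  H='10' vs E='00': no prefix
  H='10' vs D='01': no prefix
  H='10' vs A='11': no prefix
  A='11' vs E='00': no prefix
  A='11' vs D='01': no prefix
  A='11' vs H='10': no prefix
No violation found over all pairs.

YES -- this is a valid prefix code. No codeword is a prefix of any other codeword.


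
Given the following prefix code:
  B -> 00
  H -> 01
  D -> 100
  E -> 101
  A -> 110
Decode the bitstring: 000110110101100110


Decoding step by step:
Bits 00 -> B
Bits 01 -> H
Bits 101 -> E
Bits 101 -> E
Bits 01 -> H
Bits 100 -> D
Bits 110 -> A


Decoded message: BHEEHDA


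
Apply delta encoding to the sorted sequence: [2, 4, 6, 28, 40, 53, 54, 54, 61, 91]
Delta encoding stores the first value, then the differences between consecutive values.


First value: 2
Deltas:
  4 - 2 = 2
  6 - 4 = 2
  28 - 6 = 22
  40 - 28 = 12
  53 - 40 = 13
  54 - 53 = 1
  54 - 54 = 0
  61 - 54 = 7
  91 - 61 = 30


Delta encoded: [2, 2, 2, 22, 12, 13, 1, 0, 7, 30]


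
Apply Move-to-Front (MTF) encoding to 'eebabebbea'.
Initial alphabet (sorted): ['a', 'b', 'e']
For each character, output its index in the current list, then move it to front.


MTF encoding:
'e': index 2 in ['a', 'b', 'e'] -> ['e', 'a', 'b']
'e': index 0 in ['e', 'a', 'b'] -> ['e', 'a', 'b']
'b': index 2 in ['e', 'a', 'b'] -> ['b', 'e', 'a']
'a': index 2 in ['b', 'e', 'a'] -> ['a', 'b', 'e']
'b': index 1 in ['a', 'b', 'e'] -> ['b', 'a', 'e']
'e': index 2 in ['b', 'a', 'e'] -> ['e', 'b', 'a']
'b': index 1 in ['e', 'b', 'a'] -> ['b', 'e', 'a']
'b': index 0 in ['b', 'e', 'a'] -> ['b', 'e', 'a']
'e': index 1 in ['b', 'e', 'a'] -> ['e', 'b', 'a']
'a': index 2 in ['e', 'b', 'a'] -> ['a', 'e', 'b']


Output: [2, 0, 2, 2, 1, 2, 1, 0, 1, 2]


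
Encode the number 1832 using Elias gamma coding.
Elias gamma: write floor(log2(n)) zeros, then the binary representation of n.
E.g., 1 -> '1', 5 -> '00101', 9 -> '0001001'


num_bits = floor(log2(1832)) + 1 = 11
leading_zeros = num_bits - 1 = 10
binary(1832) = 11100101000

Elias gamma(1832) = '0000000000' + '11100101000' = 000000000011100101000 (21 bits)


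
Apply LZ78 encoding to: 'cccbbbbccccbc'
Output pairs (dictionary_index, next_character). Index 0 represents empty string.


LZ78 encoding steps:
Dictionary: {0: ''}
Step 1: w='' (idx 0), next='c' -> output (0, 'c'), add 'c' as idx 1
Step 2: w='c' (idx 1), next='c' -> output (1, 'c'), add 'cc' as idx 2
Step 3: w='' (idx 0), next='b' -> output (0, 'b'), add 'b' as idx 3
Step 4: w='b' (idx 3), next='b' -> output (3, 'b'), add 'bb' as idx 4
Step 5: w='b' (idx 3), next='c' -> output (3, 'c'), add 'bc' as idx 5
Step 6: w='cc' (idx 2), next='c' -> output (2, 'c'), add 'ccc' as idx 6
Step 7: w='bc' (idx 5), end of input -> output (5, '')


Encoded: [(0, 'c'), (1, 'c'), (0, 'b'), (3, 'b'), (3, 'c'), (2, 'c'), (5, '')]


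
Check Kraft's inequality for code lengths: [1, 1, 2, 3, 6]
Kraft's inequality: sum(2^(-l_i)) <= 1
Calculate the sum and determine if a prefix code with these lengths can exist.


Sum = 2^(-1) + 2^(-1) + 2^(-2) + 2^(-3) + 2^(-6)
    = 0.5 + 0.5 + 0.25 + 0.125 + 0.015625
    = 89/64 = 1.390625
Since 1.390625 > 1, Kraft's inequality is NOT satisfied.
A prefix code with these lengths CANNOT exist.

Kraft sum = 1.390625. Not satisfied.


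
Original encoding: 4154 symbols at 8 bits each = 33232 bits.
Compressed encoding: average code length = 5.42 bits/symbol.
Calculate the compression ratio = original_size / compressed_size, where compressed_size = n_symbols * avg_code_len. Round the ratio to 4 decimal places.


original_size = n_symbols * orig_bits = 4154 * 8 = 33232 bits
compressed_size = n_symbols * avg_code_len = 4154 * 5.42 = 22514.68 bits
ratio = original_size / compressed_size = 33232 / 22514.68 = 1.476

Compression ratio = 1.476


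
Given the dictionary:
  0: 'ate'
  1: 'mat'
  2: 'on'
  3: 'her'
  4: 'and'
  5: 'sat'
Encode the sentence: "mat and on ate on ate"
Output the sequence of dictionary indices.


Look up each word in the dictionary:
  'mat' -> 1
  'and' -> 4
  'on' -> 2
  'ate' -> 0
  'on' -> 2
  'ate' -> 0

Encoded: [1, 4, 2, 0, 2, 0]


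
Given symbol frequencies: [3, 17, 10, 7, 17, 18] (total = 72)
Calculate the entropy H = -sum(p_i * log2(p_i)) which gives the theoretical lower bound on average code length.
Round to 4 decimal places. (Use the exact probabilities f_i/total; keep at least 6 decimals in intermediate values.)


Per-symbol terms -p_i * log2(p_i) with p_i = f_i/72:
  p = 3/72 = 0.041667: log2(p) = -4.584963, -p*log2(p) = 0.191040
  p = 17/72 = 0.236111: log2(p) = -2.082462, -p*log2(p) = 0.491692
  p = 10/72 = 0.138889: log2(p) = -2.847997, -p*log2(p) = 0.395555
  p = 7/72 = 0.097222: log2(p) = -3.362570, -p*log2(p) = 0.326917
  p = 17/72 = 0.236111: log2(p) = -2.082462, -p*log2(p) = 0.491692
  p = 18/72 = 0.250000: log2(p) = -2.000000, -p*log2(p) = 0.500000
H = 0.191040 + 0.491692 + 0.395555 + 0.326917 + 0.491692 + 0.500000 = 2.396896

H = 2.3969 bits/symbol


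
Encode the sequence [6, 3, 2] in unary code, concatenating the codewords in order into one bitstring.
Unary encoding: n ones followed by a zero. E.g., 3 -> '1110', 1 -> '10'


Encode each number as n ones followed by a terminating 0:
  6 -> 1111110 (7 bits)
  3 -> 1110 (4 bits)
  2 -> 110 (3 bits)
Total length = 7 + 4 + 3 = 14 bits.

Unary([6, 3, 2]) = 11111101110110 (14 bits)


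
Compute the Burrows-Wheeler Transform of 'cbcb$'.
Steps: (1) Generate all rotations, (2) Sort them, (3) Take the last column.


Rotations (sorted):
  0: $cbcb -> last char: b
  1: b$cbc -> last char: c
  2: bcb$c -> last char: c
  3: cb$cb -> last char: b
  4: cbcb$ -> last char: $


BWT = bccb$


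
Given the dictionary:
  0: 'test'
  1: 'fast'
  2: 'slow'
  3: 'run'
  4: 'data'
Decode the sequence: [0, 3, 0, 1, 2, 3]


Look up each index in the dictionary:
  0 -> 'test'
  3 -> 'run'
  0 -> 'test'
  1 -> 'fast'
  2 -> 'slow'
  3 -> 'run'

Decoded: "test run test fast slow run"


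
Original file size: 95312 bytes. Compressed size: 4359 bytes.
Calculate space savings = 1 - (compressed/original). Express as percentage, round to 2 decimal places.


ratio = compressed/original = 4359/95312 = 0.045734
savings = 1 - ratio = 1 - 0.045734 = 0.954266
as a percentage: 0.954266 * 100 = 95.43%

Space savings = 1 - 4359/95312 = 95.43%


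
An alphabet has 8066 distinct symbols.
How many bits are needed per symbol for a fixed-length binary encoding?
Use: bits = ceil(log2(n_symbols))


log2(8066) = 12.9776
Bracket: 2^12 = 4096 < 8066 <= 2^13 = 8192
So ceil(log2(8066)) = 13

bits = ceil(log2(8066)) = ceil(12.9776) = 13 bits


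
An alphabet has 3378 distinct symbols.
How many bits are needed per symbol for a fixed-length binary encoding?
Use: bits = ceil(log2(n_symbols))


log2(3378) = 11.722
Bracket: 2^11 = 2048 < 3378 <= 2^12 = 4096
So ceil(log2(3378)) = 12

bits = ceil(log2(3378)) = ceil(11.722) = 12 bits


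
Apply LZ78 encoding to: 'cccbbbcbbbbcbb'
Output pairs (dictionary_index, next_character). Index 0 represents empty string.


LZ78 encoding steps:
Dictionary: {0: ''}
Step 1: w='' (idx 0), next='c' -> output (0, 'c'), add 'c' as idx 1
Step 2: w='c' (idx 1), next='c' -> output (1, 'c'), add 'cc' as idx 2
Step 3: w='' (idx 0), next='b' -> output (0, 'b'), add 'b' as idx 3
Step 4: w='b' (idx 3), next='b' -> output (3, 'b'), add 'bb' as idx 4
Step 5: w='c' (idx 1), next='b' -> output (1, 'b'), add 'cb' as idx 5
Step 6: w='bb' (idx 4), next='b' -> output (4, 'b'), add 'bbb' as idx 6
Step 7: w='cb' (idx 5), next='b' -> output (5, 'b'), add 'cbb' as idx 7


Encoded: [(0, 'c'), (1, 'c'), (0, 'b'), (3, 'b'), (1, 'b'), (4, 'b'), (5, 'b')]


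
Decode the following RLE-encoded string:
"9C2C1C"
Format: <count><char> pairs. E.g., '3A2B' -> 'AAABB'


Expanding each <count><char> pair:
  9C -> 'CCCCCCCCC'
  2C -> 'CC'
  1C -> 'C'

Decoded = CCCCCCCCCCCC


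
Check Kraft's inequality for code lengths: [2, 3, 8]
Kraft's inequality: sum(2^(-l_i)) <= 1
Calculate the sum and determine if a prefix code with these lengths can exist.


Sum = 2^(-2) + 2^(-3) + 2^(-8)
    = 0.25 + 0.125 + 0.00390625
    = 97/256 = 0.37890625
Since 0.37890625 <= 1, Kraft's inequality IS satisfied.
A prefix code with these lengths CAN exist.

Kraft sum = 0.37890625. Satisfied.


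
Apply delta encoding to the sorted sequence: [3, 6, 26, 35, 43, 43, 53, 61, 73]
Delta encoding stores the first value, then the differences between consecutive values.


First value: 3
Deltas:
  6 - 3 = 3
  26 - 6 = 20
  35 - 26 = 9
  43 - 35 = 8
  43 - 43 = 0
  53 - 43 = 10
  61 - 53 = 8
  73 - 61 = 12


Delta encoded: [3, 3, 20, 9, 8, 0, 10, 8, 12]


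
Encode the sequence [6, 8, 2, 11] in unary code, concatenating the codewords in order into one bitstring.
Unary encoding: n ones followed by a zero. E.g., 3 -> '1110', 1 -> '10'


Encode each number as n ones followed by a terminating 0:
  6 -> 1111110 (7 bits)
  8 -> 111111110 (9 bits)
  2 -> 110 (3 bits)
  11 -> 111111111110 (12 bits)
Total length = 7 + 9 + 3 + 12 = 31 bits.

Unary([6, 8, 2, 11]) = 1111110111111110110111111111110 (31 bits)


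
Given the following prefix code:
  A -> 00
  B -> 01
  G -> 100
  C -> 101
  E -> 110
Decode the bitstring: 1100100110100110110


Decoding step by step:
Bits 110 -> E
Bits 01 -> B
Bits 00 -> A
Bits 110 -> E
Bits 100 -> G
Bits 110 -> E
Bits 110 -> E


Decoded message: EBAEGEE


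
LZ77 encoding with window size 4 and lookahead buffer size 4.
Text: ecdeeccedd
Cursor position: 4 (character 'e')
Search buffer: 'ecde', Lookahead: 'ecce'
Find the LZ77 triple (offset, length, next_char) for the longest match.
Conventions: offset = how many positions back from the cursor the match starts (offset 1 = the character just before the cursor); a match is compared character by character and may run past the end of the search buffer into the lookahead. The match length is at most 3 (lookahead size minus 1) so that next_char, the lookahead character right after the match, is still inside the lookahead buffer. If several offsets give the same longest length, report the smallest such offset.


Try each offset into the search buffer:
  offset=1 (pos 3, char 'e'): match length 1
  offset=2 (pos 2, char 'd'): match length 0
  offset=3 (pos 1, char 'c'): match length 0
  offset=4 (pos 0, char 'e'): match length 2
Longest match has length 2 at offset 4.
next_char = character at position 4 + 2 = 6 -> 'c'

Best match: offset=4, length=2 (matching 'ec' starting at position 0)
LZ77 triple: (4, 2, 'c')


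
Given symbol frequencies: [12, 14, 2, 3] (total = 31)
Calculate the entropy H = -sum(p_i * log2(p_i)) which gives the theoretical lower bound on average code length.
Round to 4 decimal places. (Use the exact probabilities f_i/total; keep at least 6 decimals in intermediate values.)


Per-symbol terms -p_i * log2(p_i) with p_i = f_i/31:
  p = 12/31 = 0.387097: log2(p) = -1.369234, -p*log2(p) = 0.530026
  p = 14/31 = 0.451613: log2(p) = -1.146841, -p*log2(p) = 0.517928
  p = 2/31 = 0.064516: log2(p) = -3.954196, -p*log2(p) = 0.255109
  p = 3/31 = 0.096774: log2(p) = -3.369234, -p*log2(p) = 0.326055
H = 0.530026 + 0.517928 + 0.255109 + 0.326055 = 1.629118

H = 1.6291 bits/symbol


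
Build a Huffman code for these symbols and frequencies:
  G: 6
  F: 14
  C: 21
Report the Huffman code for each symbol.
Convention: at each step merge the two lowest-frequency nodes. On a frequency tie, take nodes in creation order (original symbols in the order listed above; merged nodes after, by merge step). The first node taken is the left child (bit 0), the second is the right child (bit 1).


Huffman tree construction:
Step 1: Merge G(6) + F(14) = 20
Step 2: Merge (G+F)(20) + C(21) = 41
Read each symbol's code off the tree from the root (left child = 0, right child = 1).

Codes:
  G: 00 (length 2)
  F: 01 (length 2)
  C: 1 (length 1)
Average code length: 61/41 = 1.4878 bits/symbol


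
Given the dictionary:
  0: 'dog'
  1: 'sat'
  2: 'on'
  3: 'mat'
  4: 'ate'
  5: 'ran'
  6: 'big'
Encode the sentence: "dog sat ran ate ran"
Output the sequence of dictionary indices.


Look up each word in the dictionary:
  'dog' -> 0
  'sat' -> 1
  'ran' -> 5
  'ate' -> 4
  'ran' -> 5

Encoded: [0, 1, 5, 4, 5]


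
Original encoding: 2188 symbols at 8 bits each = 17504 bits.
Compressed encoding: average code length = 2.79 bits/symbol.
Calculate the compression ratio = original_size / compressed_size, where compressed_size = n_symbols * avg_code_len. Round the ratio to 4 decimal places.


original_size = n_symbols * orig_bits = 2188 * 8 = 17504 bits
compressed_size = n_symbols * avg_code_len = 2188 * 2.79 = 6104.52 bits
ratio = original_size / compressed_size = 17504 / 6104.52 = 2.8674

Compression ratio = 2.8674


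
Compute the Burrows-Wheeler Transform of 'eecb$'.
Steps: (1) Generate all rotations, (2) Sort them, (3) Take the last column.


Rotations (sorted):
  0: $eecb -> last char: b
  1: b$eec -> last char: c
  2: cb$ee -> last char: e
  3: ecb$e -> last char: e
  4: eecb$ -> last char: $


BWT = bcee$


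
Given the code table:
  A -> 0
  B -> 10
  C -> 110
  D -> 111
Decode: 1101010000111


Decoding:
110 -> C
10 -> B
10 -> B
0 -> A
0 -> A
0 -> A
111 -> D


Result: CBBAAAD


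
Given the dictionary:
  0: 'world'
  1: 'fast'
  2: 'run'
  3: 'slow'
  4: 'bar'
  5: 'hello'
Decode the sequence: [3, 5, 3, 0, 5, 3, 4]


Look up each index in the dictionary:
  3 -> 'slow'
  5 -> 'hello'
  3 -> 'slow'
  0 -> 'world'
  5 -> 'hello'
  3 -> 'slow'
  4 -> 'bar'

Decoded: "slow hello slow world hello slow bar"


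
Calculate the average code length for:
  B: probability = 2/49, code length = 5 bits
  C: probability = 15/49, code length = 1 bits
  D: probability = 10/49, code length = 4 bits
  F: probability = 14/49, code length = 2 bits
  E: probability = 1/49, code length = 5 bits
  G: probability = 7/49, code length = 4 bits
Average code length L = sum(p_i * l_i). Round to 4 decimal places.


Weighted contributions p_i * l_i:
  B: (2/49) * 5 = 10/49
  C: (15/49) * 1 = 15/49
  D: (10/49) * 4 = 40/49
  F: (14/49) * 2 = 28/49
  E: (1/49) * 5 = 5/49
  G: (7/49) * 4 = 28/49
Sum = (10 + 15 + 40 + 28 + 5 + 28)/49 = 126/49

L = 126/49 = 2.5714 bits/symbol


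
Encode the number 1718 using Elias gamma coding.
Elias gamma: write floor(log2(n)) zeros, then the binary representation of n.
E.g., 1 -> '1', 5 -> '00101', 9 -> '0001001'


num_bits = floor(log2(1718)) + 1 = 11
leading_zeros = num_bits - 1 = 10
binary(1718) = 11010110110

Elias gamma(1718) = '0000000000' + '11010110110' = 000000000011010110110 (21 bits)


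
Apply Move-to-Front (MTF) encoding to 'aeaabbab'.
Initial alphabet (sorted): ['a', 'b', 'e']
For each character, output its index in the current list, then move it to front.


MTF encoding:
'a': index 0 in ['a', 'b', 'e'] -> ['a', 'b', 'e']
'e': index 2 in ['a', 'b', 'e'] -> ['e', 'a', 'b']
'a': index 1 in ['e', 'a', 'b'] -> ['a', 'e', 'b']
'a': index 0 in ['a', 'e', 'b'] -> ['a', 'e', 'b']
'b': index 2 in ['a', 'e', 'b'] -> ['b', 'a', 'e']
'b': index 0 in ['b', 'a', 'e'] -> ['b', 'a', 'e']
'a': index 1 in ['b', 'a', 'e'] -> ['a', 'b', 'e']
'b': index 1 in ['a', 'b', 'e'] -> ['b', 'a', 'e']


Output: [0, 2, 1, 0, 2, 0, 1, 1]


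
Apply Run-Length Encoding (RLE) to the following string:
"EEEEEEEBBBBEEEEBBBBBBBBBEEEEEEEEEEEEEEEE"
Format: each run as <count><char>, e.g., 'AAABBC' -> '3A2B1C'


Scanning runs left to right:
  i=0: run of 'E' x 7 -> '7E'
  i=7: run of 'B' x 4 -> '4B'
  i=11: run of 'E' x 4 -> '4E'
  i=15: run of 'B' x 9 -> '9B'
  i=24: run of 'E' x 16 -> '16E'

RLE = 7E4B4E9B16E


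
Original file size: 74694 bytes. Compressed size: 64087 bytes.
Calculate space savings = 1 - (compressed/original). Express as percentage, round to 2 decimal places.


ratio = compressed/original = 64087/74694 = 0.857994
savings = 1 - ratio = 1 - 0.857994 = 0.142006
as a percentage: 0.142006 * 100 = 14.2%

Space savings = 1 - 64087/74694 = 14.2%


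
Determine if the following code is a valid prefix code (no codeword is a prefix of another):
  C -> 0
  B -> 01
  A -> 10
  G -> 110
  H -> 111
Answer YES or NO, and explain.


Checking each pair (does one codeword prefix another?):
  C='0' vs B='01': prefix -- VIOLATION

NO -- this is NOT a valid prefix code. C (0) is a prefix of B (01).


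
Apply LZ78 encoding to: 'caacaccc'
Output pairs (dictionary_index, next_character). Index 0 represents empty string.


LZ78 encoding steps:
Dictionary: {0: ''}
Step 1: w='' (idx 0), next='c' -> output (0, 'c'), add 'c' as idx 1
Step 2: w='' (idx 0), next='a' -> output (0, 'a'), add 'a' as idx 2
Step 3: w='a' (idx 2), next='c' -> output (2, 'c'), add 'ac' as idx 3
Step 4: w='ac' (idx 3), next='c' -> output (3, 'c'), add 'acc' as idx 4
Step 5: w='c' (idx 1), end of input -> output (1, '')


Encoded: [(0, 'c'), (0, 'a'), (2, 'c'), (3, 'c'), (1, '')]


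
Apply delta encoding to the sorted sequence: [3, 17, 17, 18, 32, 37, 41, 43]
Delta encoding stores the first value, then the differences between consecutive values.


First value: 3
Deltas:
  17 - 3 = 14
  17 - 17 = 0
  18 - 17 = 1
  32 - 18 = 14
  37 - 32 = 5
  41 - 37 = 4
  43 - 41 = 2


Delta encoded: [3, 14, 0, 1, 14, 5, 4, 2]


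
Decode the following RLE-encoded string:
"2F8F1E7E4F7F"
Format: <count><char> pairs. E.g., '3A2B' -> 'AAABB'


Expanding each <count><char> pair:
  2F -> 'FF'
  8F -> 'FFFFFFFF'
  1E -> 'E'
  7E -> 'EEEEEEE'
  4F -> 'FFFF'
  7F -> 'FFFFFFF'

Decoded = FFFFFFFFFFEEEEEEEEFFFFFFFFFFF


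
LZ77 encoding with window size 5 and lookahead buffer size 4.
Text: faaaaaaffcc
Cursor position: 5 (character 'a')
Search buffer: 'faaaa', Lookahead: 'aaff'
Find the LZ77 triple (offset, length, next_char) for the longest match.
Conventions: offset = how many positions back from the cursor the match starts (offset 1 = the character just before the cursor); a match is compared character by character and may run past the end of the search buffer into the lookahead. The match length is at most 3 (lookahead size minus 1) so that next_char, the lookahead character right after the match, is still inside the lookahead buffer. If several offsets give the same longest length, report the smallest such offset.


Try each offset into the search buffer:
  offset=1 (pos 4, char 'a'): match length 2
  offset=2 (pos 3, char 'a'): match length 2
  offset=3 (pos 2, char 'a'): match length 2
  offset=4 (pos 1, char 'a'): match length 2
  offset=5 (pos 0, char 'f'): match length 0
Longest match has length 2, found at offsets 1, 2, 3, 4; take the smallest, offset 1.
next_char = character at position 5 + 2 = 7 -> 'f'

Best match: offset=1, length=2 (matching 'aa' starting at position 4)
LZ77 triple: (1, 2, 'f')


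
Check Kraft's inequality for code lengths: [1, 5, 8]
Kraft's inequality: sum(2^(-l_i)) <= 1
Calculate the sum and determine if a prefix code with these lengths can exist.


Sum = 2^(-1) + 2^(-5) + 2^(-8)
    = 0.5 + 0.03125 + 0.00390625
    = 137/256 = 0.53515625
Since 0.53515625 <= 1, Kraft's inequality IS satisfied.
A prefix code with these lengths CAN exist.

Kraft sum = 0.53515625. Satisfied.


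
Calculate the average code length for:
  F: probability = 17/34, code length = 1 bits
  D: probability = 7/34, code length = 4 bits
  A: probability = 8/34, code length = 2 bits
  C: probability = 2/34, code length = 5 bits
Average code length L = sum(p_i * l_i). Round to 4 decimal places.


Weighted contributions p_i * l_i:
  F: (17/34) * 1 = 17/34
  D: (7/34) * 4 = 28/34
  A: (8/34) * 2 = 16/34
  C: (2/34) * 5 = 10/34
Sum = (17 + 28 + 16 + 10)/34 = 71/34

L = 71/34 = 2.0882 bits/symbol


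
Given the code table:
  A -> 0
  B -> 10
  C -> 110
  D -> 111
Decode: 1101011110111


Decoding:
110 -> C
10 -> B
111 -> D
10 -> B
111 -> D


Result: CBDBD


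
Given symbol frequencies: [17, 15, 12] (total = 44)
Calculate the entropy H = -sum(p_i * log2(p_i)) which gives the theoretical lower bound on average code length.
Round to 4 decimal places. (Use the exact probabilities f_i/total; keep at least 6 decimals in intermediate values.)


Per-symbol terms -p_i * log2(p_i) with p_i = f_i/44:
  p = 17/44 = 0.386364: log2(p) = -1.371969, -p*log2(p) = 0.530079
  p = 15/44 = 0.340909: log2(p) = -1.552541, -p*log2(p) = 0.529275
  p = 12/44 = 0.272727: log2(p) = -1.874469, -p*log2(p) = 0.511219
H = 0.530079 + 0.529275 + 0.511219 = 1.570573

H = 1.5706 bits/symbol


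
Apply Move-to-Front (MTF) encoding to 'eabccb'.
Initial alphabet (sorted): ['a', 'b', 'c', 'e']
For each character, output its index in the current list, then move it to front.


MTF encoding:
'e': index 3 in ['a', 'b', 'c', 'e'] -> ['e', 'a', 'b', 'c']
'a': index 1 in ['e', 'a', 'b', 'c'] -> ['a', 'e', 'b', 'c']
'b': index 2 in ['a', 'e', 'b', 'c'] -> ['b', 'a', 'e', 'c']
'c': index 3 in ['b', 'a', 'e', 'c'] -> ['c', 'b', 'a', 'e']
'c': index 0 in ['c', 'b', 'a', 'e'] -> ['c', 'b', 'a', 'e']
'b': index 1 in ['c', 'b', 'a', 'e'] -> ['b', 'c', 'a', 'e']


Output: [3, 1, 2, 3, 0, 1]


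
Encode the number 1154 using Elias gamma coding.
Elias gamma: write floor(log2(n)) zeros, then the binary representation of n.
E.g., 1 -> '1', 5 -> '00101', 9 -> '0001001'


num_bits = floor(log2(1154)) + 1 = 11
leading_zeros = num_bits - 1 = 10
binary(1154) = 10010000010

Elias gamma(1154) = '0000000000' + '10010000010' = 000000000010010000010 (21 bits)


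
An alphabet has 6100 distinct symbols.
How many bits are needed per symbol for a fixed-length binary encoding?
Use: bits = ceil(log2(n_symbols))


log2(6100) = 12.5746
Bracket: 2^12 = 4096 < 6100 <= 2^13 = 8192
So ceil(log2(6100)) = 13

bits = ceil(log2(6100)) = ceil(12.5746) = 13 bits


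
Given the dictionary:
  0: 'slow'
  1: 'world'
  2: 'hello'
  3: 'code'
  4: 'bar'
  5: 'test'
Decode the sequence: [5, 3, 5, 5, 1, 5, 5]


Look up each index in the dictionary:
  5 -> 'test'
  3 -> 'code'
  5 -> 'test'
  5 -> 'test'
  1 -> 'world'
  5 -> 'test'
  5 -> 'test'

Decoded: "test code test test world test test"


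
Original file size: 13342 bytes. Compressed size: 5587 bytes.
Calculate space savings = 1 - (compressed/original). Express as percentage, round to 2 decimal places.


ratio = compressed/original = 5587/13342 = 0.418753
savings = 1 - ratio = 1 - 0.418753 = 0.581247
as a percentage: 0.581247 * 100 = 58.12%

Space savings = 1 - 5587/13342 = 58.12%


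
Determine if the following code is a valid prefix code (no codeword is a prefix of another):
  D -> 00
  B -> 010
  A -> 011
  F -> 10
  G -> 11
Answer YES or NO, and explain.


Checking each pair (does one codeword prefix another?):
  D='00' vs B='010': no prefix
  D='00' vs A='011': no prefix
  D='00' vs F='10': no prefix
  D='00' vs G='11': no prefix
  B='010' vs D='00': no prefix
  B='010' vs A='011': no prefix
  B='010' vs F='10': no prefix
  B='010' vs G='11': no prefix
  A='011' vs D='00': no prefix
  A='011' vs B='010': no prefix
  A='011' vs F='10': no prefix
  A='011' vs G='11': no prefix
  F='10' vs D='00': no prefix
  F='10' vs B='010': no prefix
  F='10' vs A='011': no prefix
  F='10' vs G='11': no prefix
  G='11' vs D='00': no prefix
  G='11' vs B='010': no prefix
  G='11' vs A='011': no prefix
  G='11' vs F='10': no prefix
No violation found over all pairs.

YES -- this is a valid prefix code. No codeword is a prefix of any other codeword.


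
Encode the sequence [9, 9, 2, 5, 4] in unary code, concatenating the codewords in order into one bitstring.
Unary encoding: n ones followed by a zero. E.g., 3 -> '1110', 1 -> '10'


Encode each number as n ones followed by a terminating 0:
  9 -> 1111111110 (10 bits)
  9 -> 1111111110 (10 bits)
  2 -> 110 (3 bits)
  5 -> 111110 (6 bits)
  4 -> 11110 (5 bits)
Total length = 10 + 10 + 3 + 6 + 5 = 34 bits.

Unary([9, 9, 2, 5, 4]) = 1111111110111111111011011111011110 (34 bits)


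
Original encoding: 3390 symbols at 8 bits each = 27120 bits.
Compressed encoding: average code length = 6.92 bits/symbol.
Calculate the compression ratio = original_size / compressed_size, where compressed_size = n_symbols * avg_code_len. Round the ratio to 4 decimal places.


original_size = n_symbols * orig_bits = 3390 * 8 = 27120 bits
compressed_size = n_symbols * avg_code_len = 3390 * 6.92 = 23458.8 bits
ratio = original_size / compressed_size = 27120 / 23458.8 = 1.1561

Compression ratio = 1.1561


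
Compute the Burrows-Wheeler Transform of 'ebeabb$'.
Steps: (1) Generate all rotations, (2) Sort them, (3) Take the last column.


Rotations (sorted):
  0: $ebeabb -> last char: b
  1: abb$ebe -> last char: e
  2: b$ebeab -> last char: b
  3: bb$ebea -> last char: a
  4: beabb$e -> last char: e
  5: eabb$eb -> last char: b
  6: ebeabb$ -> last char: $


BWT = bebaeb$


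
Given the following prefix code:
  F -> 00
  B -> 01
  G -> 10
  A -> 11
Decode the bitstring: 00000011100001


Decoding step by step:
Bits 00 -> F
Bits 00 -> F
Bits 00 -> F
Bits 11 -> A
Bits 10 -> G
Bits 00 -> F
Bits 01 -> B


Decoded message: FFFAGFB


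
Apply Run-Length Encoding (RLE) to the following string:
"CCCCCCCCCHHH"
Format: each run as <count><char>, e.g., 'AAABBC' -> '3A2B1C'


Scanning runs left to right:
  i=0: run of 'C' x 9 -> '9C'
  i=9: run of 'H' x 3 -> '3H'

RLE = 9C3H


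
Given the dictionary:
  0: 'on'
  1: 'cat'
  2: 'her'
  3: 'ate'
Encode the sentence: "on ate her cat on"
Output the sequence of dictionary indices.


Look up each word in the dictionary:
  'on' -> 0
  'ate' -> 3
  'her' -> 2
  'cat' -> 1
  'on' -> 0

Encoded: [0, 3, 2, 1, 0]


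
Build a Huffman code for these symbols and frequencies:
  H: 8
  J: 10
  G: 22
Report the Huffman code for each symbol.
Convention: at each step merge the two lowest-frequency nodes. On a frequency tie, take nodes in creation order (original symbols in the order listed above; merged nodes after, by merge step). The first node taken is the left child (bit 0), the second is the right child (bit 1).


Huffman tree construction:
Step 1: Merge H(8) + J(10) = 18
Step 2: Merge (H+J)(18) + G(22) = 40
Read each symbol's code off the tree from the root (left child = 0, right child = 1).

Codes:
  H: 00 (length 2)
  J: 01 (length 2)
  G: 1 (length 1)
Average code length: 58/40 = 1.4500 bits/symbol


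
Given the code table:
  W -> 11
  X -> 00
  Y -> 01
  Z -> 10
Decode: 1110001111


Decoding:
11 -> W
10 -> Z
00 -> X
11 -> W
11 -> W


Result: WZXWW


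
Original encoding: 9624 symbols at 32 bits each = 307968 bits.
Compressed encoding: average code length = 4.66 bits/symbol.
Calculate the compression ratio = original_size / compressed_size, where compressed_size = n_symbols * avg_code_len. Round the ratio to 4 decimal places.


original_size = n_symbols * orig_bits = 9624 * 32 = 307968 bits
compressed_size = n_symbols * avg_code_len = 9624 * 4.66 = 44847.84 bits
ratio = original_size / compressed_size = 307968 / 44847.84 = 6.867

Compression ratio = 6.867


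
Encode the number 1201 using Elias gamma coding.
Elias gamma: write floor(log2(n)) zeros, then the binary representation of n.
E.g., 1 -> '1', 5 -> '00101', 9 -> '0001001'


num_bits = floor(log2(1201)) + 1 = 11
leading_zeros = num_bits - 1 = 10
binary(1201) = 10010110001

Elias gamma(1201) = '0000000000' + '10010110001' = 000000000010010110001 (21 bits)


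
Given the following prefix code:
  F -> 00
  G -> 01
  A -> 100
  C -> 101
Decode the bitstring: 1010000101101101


Decoding step by step:
Bits 101 -> C
Bits 00 -> F
Bits 00 -> F
Bits 101 -> C
Bits 101 -> C
Bits 101 -> C


Decoded message: CFFCCC


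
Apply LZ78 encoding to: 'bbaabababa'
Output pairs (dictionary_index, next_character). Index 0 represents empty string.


LZ78 encoding steps:
Dictionary: {0: ''}
Step 1: w='' (idx 0), next='b' -> output (0, 'b'), add 'b' as idx 1
Step 2: w='b' (idx 1), next='a' -> output (1, 'a'), add 'ba' as idx 2
Step 3: w='' (idx 0), next='a' -> output (0, 'a'), add 'a' as idx 3
Step 4: w='ba' (idx 2), next='b' -> output (2, 'b'), add 'bab' as idx 4
Step 5: w='a' (idx 3), next='b' -> output (3, 'b'), add 'ab' as idx 5
Step 6: w='a' (idx 3), end of input -> output (3, '')


Encoded: [(0, 'b'), (1, 'a'), (0, 'a'), (2, 'b'), (3, 'b'), (3, '')]
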